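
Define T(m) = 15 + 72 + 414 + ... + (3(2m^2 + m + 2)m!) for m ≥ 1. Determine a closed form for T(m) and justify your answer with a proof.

We claim T(m) = (6m + 3)(m + 1)! - 3 for all m ≥ 1.
Base step (m = 1): T(1) = 15, and the closed form gives 15. They agree.
For the inductive step, assume it holds for an arbitrary p ≥ 1, so T(p) = (6p + 3)(p + 1)! - 3.
Then T(p+1) = T(p) + (3(2p^2 + 5p + 5)(p + 1)!) = ((6p + 3)(p + 1)! - 3) + (3(2p^2 + 5p + 5)(p + 1)!).
Simplifying, T(p+1) = (6(p+1) + 3)((p+1) + 1)! - 3,
which is the closed form with m = p+1.
By the principle of mathematical induction, the result holds for all m ≥ 1.

T(m) = (6m + 3)(m + 1)! - 3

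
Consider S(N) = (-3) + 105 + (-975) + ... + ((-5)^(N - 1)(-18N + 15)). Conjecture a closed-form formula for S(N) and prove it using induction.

We claim S(N) = (-5)^N(3N - 2) + 2 for all N ≥ 1.
For the base case N = 1: S(1) = -3, and the closed form gives -3. They agree.
Inductive step: assume the claim holds for N = p, so S(p) = (-5)^p(3p - 2) + 2.
Then S(p+1) = S(p) + ((-5)^p(-18p - 3)) = ((-5)^p(3p - 2) + 2) + ((-5)^p(-18p - 3)).
Simplifying, S(p+1) = -15(-5)^p·p - 5(-5)^p + 2 = (-5)^(p+1)(3(p+1) - 2) + 2,
which is the closed form with N = p+1.
This completes the induction.

S(N) = (-5)^N(3N - 2) + 2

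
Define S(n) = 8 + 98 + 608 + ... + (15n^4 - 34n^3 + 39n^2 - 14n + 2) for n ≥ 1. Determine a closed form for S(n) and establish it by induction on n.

We claim S(n) = n(3n^4 - n^3 + n^2 + 4n + 1) for all n ≥ 1.
For the base case n = 1: S(1) = 8, and the closed form gives 8. They agree.
Inductive step: assume the claim holds for n = m, so S(m) = m(3m^4 - m^3 + m^2 + 4m + 1).
Then S(m+1) = S(m) + (15m^4 + 26m^3 + 27m^2 + 22m + 8) = (m(3m^4 - m^3 + m^2 + 4m + 1)) + (15m^4 + 26m^3 + 27m^2 + 22m + 8).
Simplifying, S(m+1) = (m + 1)(3m^4 + 11m^3 + 16m^2 + 15m + 8) = (m+1)(3(m+1)^4 - (m+1)^3 + (m+1)^2 + 4(m+1) + 1),
which is the closed form with n = m+1.
This completes the induction.

S(n) = n(3n^4 - n^3 + n^2 + 4n + 1)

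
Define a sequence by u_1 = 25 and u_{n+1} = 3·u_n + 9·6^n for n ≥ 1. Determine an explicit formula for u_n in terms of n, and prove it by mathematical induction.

Computing the first terms: u_1 = 25, u_2 = 129, u_3 = 711. This suggests u_n = 7·3^(n - 1) + 3·6^n.
For the base case n = 1: the formula gives 25 = 25 = u_1.
Suppose the result is true for n = r, so u_r = 7·3^(r - 1) + 3·6^r.
Then u_{r+1} = 3·u_r + 9·6^r = 3·(7·3^(r - 1) + 3·6^r) + 9·6^r = 7·3^r + 3·6^(r + 1) = 7·3^((r+1) - 1) + 3·6^(r+1),
which is the claimed formula at n = r+1.
By the principle of mathematical induction, the result holds for all n ≥ 1.

u_n = 7·3^(n - 1) + 3·6^n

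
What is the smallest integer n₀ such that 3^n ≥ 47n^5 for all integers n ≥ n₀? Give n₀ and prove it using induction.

At n = 16: 43046721 < 49283072, so the inequality fails and n₀ ≥ 17. We prove 3^n ≥ 47n^5 for all n ≥ 17.
Base case (n = 17): 3^n = 129140163 and 47n^5 = 66733279, so 129140163 ≥ 66733279.
For the inductive step, assume it holds for an arbitrary k ≥ 17, so 3^k ≥ 47k^5.
Then 3^(k + 1) = 3·(3^k) ≥ 3·(47k^5).
Also, for k ≥ 17 we have 3·(47k^5) ≥ 47(k+1)^5, since 3 ≥ (1 + 1/k)^5 for all k ≥ 17.
Combining, 3^(k + 1) ≥ 47(k+1)^5.
By the principle of mathematical induction, the result holds for all n ≥ 17.
Hence the smallest such n₀ is 17.

n₀ = 17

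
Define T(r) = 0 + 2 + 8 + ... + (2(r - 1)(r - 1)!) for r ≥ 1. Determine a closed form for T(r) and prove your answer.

We claim T(r) = 2r! - 2 for all r ≥ 1.
Base step (r = 1): T(1) = 0, and the closed form gives 0. They agree.
For the inductive step, assume it holds for an arbitrary m ≥ 1, so T(m) = 2m! - 2.
Then T(m+1) = T(m) + (2m·m!) = (2m! - 2) + (2m·m!).
Simplifying, T(m+1) = 2(m+1)! - 2,
which is the closed form with r = m+1.
This completes the induction.

T(r) = 2r! - 2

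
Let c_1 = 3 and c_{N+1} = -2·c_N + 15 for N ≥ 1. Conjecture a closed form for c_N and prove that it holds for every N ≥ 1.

c_N = (-2)^N + 5

Computing the first terms: c_1 = 3, c_2 = 9, c_3 = -3. This suggests c_N = (-2)^N + 5.
Base case (N = 1): the formula gives 3 = 3 = c_1.
For the inductive step, assume it holds for an arbitrary m ≥ 1, so c_m = (-2)^m + 5.
Then c_{m+1} = -2·c_m + 15 = -2·((-2)^m + 5) + 15 = (-2)^(m + 1) + 5,
which is the claimed formula at N = m+1.
By induction, the statement is established for all N ≥ 1.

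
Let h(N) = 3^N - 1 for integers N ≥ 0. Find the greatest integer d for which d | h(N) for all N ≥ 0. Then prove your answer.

d = 2

Computing the first values: h(0) = 0 and h(1) = 2; gcd(0, 2) = 2, so d ≤ 2.
We prove 2 | 3^N - 1 for all N ≥ 0 by induction on N.
For the base case N = 0: h(0) = 0 = 2·(0), so 2 | h(0).
For the inductive step, assume it holds for an arbitrary i ≥ 0, i.e. 2 | h(i). Then
h(i+1) = 3^(i+1) - 1 = 3·(3^i - 1) + 2 = 3·h(i) + 2. The first term is divisible by 2 by the inductive hypothesis, and 2 is divisible by 2. Hence 2 | h(i+1).
By induction, the statement is established for all N ≥ 0.
Therefore the largest such d is 2.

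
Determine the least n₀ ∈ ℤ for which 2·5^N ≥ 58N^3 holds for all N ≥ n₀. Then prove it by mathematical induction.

n₀ = 6

At N = 5: 6250 < 7250, so the inequality fails and n₀ ≥ 6. We prove 2·5^N ≥ 58N^3 for all N ≥ 6.
Base step (N = 6): 2·5^N = 31250 and 58N^3 = 12528, so 31250 ≥ 12528.
Inductive step: assume the claim holds for N = i, so 2·5^i ≥ 58i^3.
Then 2·5^(i + 1) = 5·(2·5^i) ≥ 5·(58i^3).
Also, for i ≥ 6 we have 5·(58i^3) ≥ 58(i+1)^3, since 5 ≥ (1 + 1/i)^3 for all i ≥ 6.
Combining, 2·5^(i + 1) ≥ 58(i+1)^3.
This completes the induction.
Hence the smallest such n₀ is 6.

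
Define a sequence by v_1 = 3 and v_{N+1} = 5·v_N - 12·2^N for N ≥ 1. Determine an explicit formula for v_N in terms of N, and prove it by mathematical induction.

v_N = 2^(N + 2) - 5^N

Computing the first terms: v_1 = 3, v_2 = -9, v_3 = -93. This suggests v_N = 2^(N + 2) - 5^N.
Base step (N = 1): the formula gives 3 = 3 = v_1.
For the inductive step, assume it holds for an arbitrary k ≥ 1, so v_k = 2^(k + 2) - 5^k.
Then v_{k+1} = 5·v_k - 12·2^k = 5·(2^(k + 2) - 5^k) - 12·2^k = 2^(k + 3) - 5^(k + 1) = 2^((k+1) + 2) - 5^(k+1),
which is the claimed formula at N = k+1.
Hence, by induction on N, the claim holds for every N ≥ 1.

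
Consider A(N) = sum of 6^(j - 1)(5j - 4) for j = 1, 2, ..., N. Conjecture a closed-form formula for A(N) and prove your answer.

We claim A(N) = 6^N(N - 1) + 1 for all N ≥ 1.
Base case (N = 1): A(1) = 1, and the closed form gives 1. They agree.
Suppose the result is true for N = j, so A(j) = 6^j(j - 1) + 1.
Then A(j+1) = A(j) + (6^j(5j + 1)) = (6^j(j - 1) + 1) + (6^j(5j + 1)).
Simplifying, A(j+1) = 6^(j + 1)j + 1 = 6^(j+1)((j+1) - 1) + 1,
which is the closed form with N = j+1.
This completes the induction.

A(N) = 6^N(N - 1) + 1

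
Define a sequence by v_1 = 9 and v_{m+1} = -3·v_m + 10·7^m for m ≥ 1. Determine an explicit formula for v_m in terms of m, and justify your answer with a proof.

Computing the first terms: v_1 = 9, v_2 = 43, v_3 = 361. This suggests v_m = 2(-3)^(m - 1) + 7^m.
Base case (m = 1): the formula gives 9 = 9 = v_1.
Inductive step: suppose the statement holds for some p ≥ 1, so v_p = 2(-3)^(p - 1) + 7^p.
Then v_{p+1} = -3·v_p + 10·7^p = -3·(2(-3)^(p - 1) + 7^p) + 10·7^p = 2(-3)^p + 7^(p + 1) = 2(-3)^((p+1) - 1) + 7^(p+1),
which is the claimed formula at m = p+1.
By the principle of mathematical induction, the result holds for all m ≥ 1.

v_m = 2(-3)^(m - 1) + 7^m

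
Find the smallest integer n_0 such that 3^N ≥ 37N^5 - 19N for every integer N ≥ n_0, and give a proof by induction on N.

At N = 15: 14348907 < 28096590, so the inequality fails and n_0 ≥ 16. We prove 3^N ≥ 37N^5 - 19N for all N ≥ 16.
When N = 16: 3^N = 43046721 and 37N^5 - 19N = 38797008, so 43046721 ≥ 38797008.
Suppose the result is true for N = j, so 3^j ≥ 37j^5 - 19j.
Then 3^(j + 1) = 3·(3^j) ≥ 3·(37j^5 - 19j).
Also, for j ≥ 16 we have 3·(37j^5 - 19j) ≥ 37(j+1)^5 - 19(j+1), since 3·(37j^5 - 19j) − (37(j+1)^5 - 19(j+1)) = 74j^5 - 185j^4 - 370j^3 - 370j^2 - 223j - 18, which is nonnegative for all j ≥ 16.
Combining, 3^(j + 1) ≥ 37(j+1)^5 - 19(j+1).
Hence, by induction on N, the claim holds for every N ≥ 16.
Hence the smallest such n_0 is 16.

n_0 = 16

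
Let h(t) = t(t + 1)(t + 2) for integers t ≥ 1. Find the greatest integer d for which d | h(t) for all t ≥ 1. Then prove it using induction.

Computing the first values: h(1) = 6 and h(2) = 24; gcd(6, 24) = 6, so d ≤ 6.
We prove 6 | t(t + 1)(t + 2) for all t ≥ 1 by induction on t.
Base case (t = 1): h(1) = 6 = 6·(1), so 6 | h(1).
Inductive step: suppose the statement holds for some j ≥ 1, i.e. 6 | h(j). Then
h(j+1) − h(j) = (j+1)·(j+2)·(j+3) − j·(j+1)·(j+2) = (j+1)·(j+2)·[(j+3) − j] = 3·(j+1)·(j+2). The product of 2 consecutive integers is divisible by (2)! = 2, so h(j+1) − h(j) is divisible by 3·2 = 6. By the inductive hypothesis 6 | h(j), hence 6 | h(j+1).
This completes the induction.
Therefore the largest such d is 6.

d = 6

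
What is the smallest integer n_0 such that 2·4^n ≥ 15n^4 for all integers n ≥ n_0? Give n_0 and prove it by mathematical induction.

n_0 = 8

At n = 7: 32768 < 36015, so the inequality fails and n_0 ≥ 8. We prove 2·4^n ≥ 15n^4 for all n ≥ 8.
When n = 8: 2·4^n = 131072 and 15n^4 = 61440, so 131072 ≥ 61440.
For the inductive step, assume it holds for an arbitrary j ≥ 8, so 2·4^j ≥ 15j^4.
Then 2·4^(j + 1) = 4·(2·4^j) ≥ 4·(15j^4).
Also, for j ≥ 8 we have 4·(15j^4) ≥ 15(j+1)^4, since 4 ≥ (1 + 1/j)^4 for all j ≥ 8.
Combining, 2·4^(j + 1) ≥ 15(j+1)^4.
Hence, by induction on n, the claim holds for every n ≥ 8.
Hence the smallest such n_0 is 8.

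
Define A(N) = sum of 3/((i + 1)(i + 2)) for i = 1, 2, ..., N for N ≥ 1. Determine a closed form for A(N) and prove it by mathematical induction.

A(N) = 3N/(2(N + 2))

We claim A(N) = 3N/(2(N + 2)) for all N ≥ 1.
Base step (N = 1): A(1) = 1/2, and the closed form gives 1/2. They agree.
Inductive step: assume the claim holds for N = i, so A(i) = 3i/(2(i + 2)).
Then A(i+1) = A(i) + (3/((i + 2)(i + 3))) = (3i/(2(i + 2))) + (3/((i + 2)(i + 3))).
Simplifying, A(i+1) = 3(i + 1)/(2(i + 3)) = 3(i+1)/(2((i+1) + 2)),
which is the closed form with N = i+1.
By the principle of mathematical induction, the result holds for all N ≥ 1.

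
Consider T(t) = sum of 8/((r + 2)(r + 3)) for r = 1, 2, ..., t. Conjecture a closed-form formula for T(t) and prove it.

T(t) = 8t/(3(t + 3))

We claim T(t) = 8t/(3(t + 3)) for all t ≥ 1.
Base case (t = 1): T(1) = 2/3, and the closed form gives 2/3. They agree.
Inductive step: suppose the statement holds for some r ≥ 1, so T(r) = 8r/(3(r + 3)).
Then T(r+1) = T(r) + (8/((r + 3)(r + 4))) = (8r/(3(r + 3))) + (8/((r + 3)(r + 4))).
Simplifying, T(r+1) = 8(r + 1)/(3(r + 4)) = 8(r+1)/(3((r+1) + 3)),
which is the closed form with t = r+1.
Hence, by induction on t, the claim holds for every t ≥ 1.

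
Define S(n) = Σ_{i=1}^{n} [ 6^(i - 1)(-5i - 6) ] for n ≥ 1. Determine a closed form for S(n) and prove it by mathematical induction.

We claim S(n) = -6^n(n + 1) + 1 for all n ≥ 1.
Base step (n = 1): S(1) = -11, and the closed form gives -11. They agree.
For the inductive step, assume it holds for an arbitrary i ≥ 1, so S(i) = -6^i(i + 1) + 1.
Then S(i+1) = S(i) + (6^i(-5i - 11)) = (-6^i(i + 1) + 1) + (6^i(-5i - 11)).
Simplifying, S(i+1) = -6·6^i·i - 12·6^i + 1 = -6^(i+1)((i+1) + 1) + 1,
which is the closed form with n = i+1.
By the principle of mathematical induction, the result holds for all n ≥ 1.

S(n) = -6^n(n + 1) + 1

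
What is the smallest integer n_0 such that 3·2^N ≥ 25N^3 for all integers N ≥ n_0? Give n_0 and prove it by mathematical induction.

At N = 14: 49152 < 68600, so the inequality fails and n_0 ≥ 15. We prove 3·2^N ≥ 25N^3 for all N ≥ 15.
Base case (N = 15): 3·2^N = 98304 and 25N^3 = 84375, so 98304 ≥ 84375.
Suppose the result is true for N = p, so 3·2^p ≥ 25p^3.
Then 3·2^(p + 1) = 2·(3·2^p) ≥ 2·(25p^3).
Also, for p ≥ 15 we have 2·(25p^3) ≥ 25(p+1)^3, since 2 ≥ (1 + 1/p)^3 for all p ≥ 15.
Combining, 3·2^(p + 1) ≥ 25(p+1)^3.
By induction, the statement is established for all N ≥ 15.
Hence the smallest such n_0 is 15.

n_0 = 15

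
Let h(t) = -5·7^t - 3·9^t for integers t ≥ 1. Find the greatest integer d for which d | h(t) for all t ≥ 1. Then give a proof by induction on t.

Computing the first values: h(1) = -62 and h(2) = -488; gcd(-62, -488) = 2, so d ≤ 2.
We prove 2 | -5·7^t - 3·9^t for all t ≥ 1 by induction on t.
When t = 1: h(1) = -62 = 2·(-31), so 2 | h(1).
Suppose the result is true for t = i, i.e. 2 | h(i). Then
h(i+1) − 9·h(i) = (-5·7^(i+1) - 3·9^(i+1)) − 9·(-5·7^i - 3·9^i) = (-5)·7^i·(7 − 9) = (10)·7^i. Since 2 | h(i) by the inductive hypothesis, 2 | 9·h(i); and 2 | 10 since 10 = 2·5. Therefore 2 | h(i+1).
By the principle of mathematical induction, the result holds for all t ≥ 1.
Therefore the largest such d is 2.

d = 2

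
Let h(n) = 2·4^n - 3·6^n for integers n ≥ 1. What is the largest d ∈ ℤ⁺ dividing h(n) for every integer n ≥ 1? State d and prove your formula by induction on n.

Computing the first values: h(1) = -10 and h(2) = -76; gcd(-10, -76) = 2, so d ≤ 2.
We prove 2 | 2·4^n - 3·6^n for all n ≥ 1 by induction on n.
Base case (n = 1): h(1) = -10 = 2·(-5), so 2 | h(1).
For the inductive step, assume it holds for an arbitrary i ≥ 1, i.e. 2 | h(i). Then
h(i+1) − 6·h(i) = (2·4^(i+1) - 3·6^(i+1)) − 6·(2·4^i - 3·6^i) = (2)·4^i·(4 − 6) = (-4)·4^i. Since 2 | h(i) by the inductive hypothesis, 2 | 6·h(i); and 2 | -4 since -4 = 2·-2. Therefore 2 | h(i+1).
By induction, the statement is established for all n ≥ 1.
Therefore the largest such d is 2.

d = 2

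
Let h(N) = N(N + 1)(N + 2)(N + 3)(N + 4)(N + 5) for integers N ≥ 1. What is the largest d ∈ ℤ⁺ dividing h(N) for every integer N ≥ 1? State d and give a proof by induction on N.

d = 720

Computing the first values: h(1) = 720 and h(2) = 5040; gcd(720, 5040) = 720, so d ≤ 720.
We prove 720 | N(N + 1)(N + 2)(N + 3)(N + 4)(N + 5) for all N ≥ 1 by induction on N.
When N = 1: h(1) = 720 = 720·(1), so 720 | h(1).
Inductive step: assume the claim holds for N = k, i.e. 720 | h(k). Then
h(k+1) − h(k) = (k+1)·(k+2)·(k+3)·(k+4)·(k+5)·(k+6) − k·(k+1)·(k+2)·(k+3)·(k+4)·(k+5) = (k+1)·(k+2)·(k+3)·(k+4)·(k+5)·[(k+6) − k] = 6·(k+1)·(k+2)·(k+3)·(k+4)·(k+5). The product of 5 consecutive integers is divisible by (5)! = 120, so h(k+1) − h(k) is divisible by 6·120 = 720. By the inductive hypothesis 720 | h(k), hence 720 | h(k+1).
This completes the induction.
Therefore the largest such d is 720.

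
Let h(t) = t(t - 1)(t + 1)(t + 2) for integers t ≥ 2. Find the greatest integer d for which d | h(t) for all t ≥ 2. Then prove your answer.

Computing the first values: h(2) = 24 and h(3) = 120; gcd(24, 120) = 24, so d ≤ 24.
We prove 24 | t(t - 1)(t + 1)(t + 2) for all t ≥ 2 by induction on t.
Base case (t = 2): h(2) = 24 = 24·(1), so 24 | h(2).
Inductive step: assume the claim holds for t = r, i.e. 24 | h(r). Then
h(r+1) − h(r) = r·(r+1)·(r+2)·(r+3) − (r-1)·r·(r+1)·(r+2) = r·(r+1)·(r+2)·[(r+3) − (r-1)] = 4·r·(r+1)·(r+2). The product of 3 consecutive integers is divisible by (3)! = 6, so h(r+1) − h(r) is divisible by 4·6 = 24. By the inductive hypothesis 24 | h(r), hence 24 | h(r+1).
By the principle of mathematical induction, the result holds for all t ≥ 2.
Therefore the largest such d is 24.

d = 24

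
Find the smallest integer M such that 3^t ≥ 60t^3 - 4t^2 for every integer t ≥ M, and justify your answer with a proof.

At t = 10: 59049 < 59600, so the inequality fails and M ≥ 11. We prove 3^t ≥ 60t^3 - 4t^2 for all t ≥ 11.
Base step (t = 11): 3^t = 177147 and 60t^3 - 4t^2 = 79376, so 177147 ≥ 79376.
Inductive step: assume the claim holds for t = r, so 3^r ≥ 60r^3 - 4r^2.
Then 3^(r + 1) = 3·(3^r) ≥ 3·(60r^3 - 4r^2).
Also, for r ≥ 11 we have 3·(60r^3 - 4r^2) ≥ 60(r+1)^3 - 4(r+1)^2, since 3·(60r^3 - 4r^2) − (60(r+1)^3 - 4(r+1)^2) = 120r^3 - 188r^2 - 172r - 56, which is nonnegative for all r ≥ 11.
Combining, 3^(r + 1) ≥ 60(r+1)^3 - 4(r+1)^2.
By the principle of mathematical induction, the result holds for all t ≥ 11.
Hence the smallest such M is 11.

M = 11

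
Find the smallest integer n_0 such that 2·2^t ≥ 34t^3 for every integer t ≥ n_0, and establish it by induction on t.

n_0 = 17

At t = 16: 131072 < 139264, so the inequality fails and n_0 ≥ 17. We prove 2·2^t ≥ 34t^3 for all t ≥ 17.
Base case (t = 17): 2·2^t = 262144 and 34t^3 = 167042, so 262144 ≥ 167042.
Inductive step: assume the claim holds for t = p, so 2·2^p ≥ 34p^3.
Then 2·2^(p + 1) = 2·(2·2^p) ≥ 2·(34p^3).
Also, for p ≥ 17 we have 2·(34p^3) ≥ 34(p+1)^3, since 2 ≥ (1 + 1/p)^3 for all p ≥ 17.
Combining, 2·2^(p + 1) ≥ 34(p+1)^3.
Hence, by induction on t, the claim holds for every t ≥ 17.
Hence the smallest such n_0 is 17.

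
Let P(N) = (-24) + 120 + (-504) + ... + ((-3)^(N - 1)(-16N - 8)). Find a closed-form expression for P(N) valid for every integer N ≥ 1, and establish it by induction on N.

P(N) = (-3)^N(4N + 3) - 3

We claim P(N) = (-3)^N(4N + 3) - 3 for all N ≥ 1.
When N = 1: P(1) = -24, and the closed form gives -24. They agree.
Inductive step: suppose the statement holds for some k ≥ 1, so P(k) = (-3)^k(4k + 3) - 3.
Then P(k+1) = P(k) + ((-3)^k(-16k - 24)) = ((-3)^k(4k + 3) - 3) + ((-3)^k(-16k - 24)).
Simplifying, P(k+1) = -12(-3)^k·k - 21(-3)^k - 3 = (-3)^(k+1)(4(k+1) + 3) - 3,
which is the closed form with N = k+1.
By the principle of mathematical induction, the result holds for all N ≥ 1.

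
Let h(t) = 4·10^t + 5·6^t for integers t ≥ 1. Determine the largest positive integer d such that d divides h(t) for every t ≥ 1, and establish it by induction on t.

d = 10

Computing the first values: h(1) = 70 and h(2) = 580; gcd(70, 580) = 10, so d ≤ 10.
We prove 10 | 4·10^t + 5·6^t for all t ≥ 1 by induction on t.
When t = 1: h(1) = 70 = 10·(7), so 10 | h(1).
Inductive step: suppose the statement holds for some r ≥ 1, i.e. 10 | h(r). Then
h(r+1) − 10·h(r) = (4·10^(r+1) + 5·6^(r+1)) − 10·(4·10^r + 5·6^r) = (5)·6^r·(6 − 10) = (-20)·6^r. Since 10 | h(r) by the inductive hypothesis, 10 | 10·h(r); and 10 | -20 since -20 = 10·-2. Therefore 10 | h(r+1).
Hence, by induction on t, the claim holds for every t ≥ 1.
Therefore the largest such d is 10.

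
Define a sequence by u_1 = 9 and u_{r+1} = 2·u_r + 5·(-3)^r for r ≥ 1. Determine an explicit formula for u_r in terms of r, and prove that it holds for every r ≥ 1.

Computing the first terms: u_1 = 9, u_2 = 3, u_3 = 51. This suggests u_r = -(-3)^r + 3·2^r.
Base step (r = 1): the formula gives 9 = 9 = u_1.
For the inductive step, assume it holds for an arbitrary k ≥ 1, so u_k = -(-3)^k + 3·2^k.
Then u_{k+1} = 2·u_k + 5·(-3)^k = 2·(-(-3)^k + 3·2^k) + 5·(-3)^k = -(-3)^(k + 1) + 3·2^(k + 1),
which is the claimed formula at r = k+1.
By induction, the statement is established for all r ≥ 1.

u_r = -(-3)^r + 3·2^r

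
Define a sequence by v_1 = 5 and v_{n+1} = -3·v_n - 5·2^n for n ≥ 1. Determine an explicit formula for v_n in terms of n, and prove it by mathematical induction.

v_n = 7(-3)^(n - 1) - 2^n

Computing the first terms: v_1 = 5, v_2 = -25, v_3 = 55. This suggests v_n = 7(-3)^(n - 1) - 2^n.
For the base case n = 1: the formula gives 5 = 5 = v_1.
Inductive step: assume the claim holds for n = r, so v_r = 7(-3)^(r - 1) - 2^r.
Then v_{r+1} = -3·v_r - 5·2^r = -3·(7(-3)^(r - 1) - 2^r) - 5·2^r = 7(-3)^r - 2^(r + 1) = 7(-3)^((r+1) - 1) - 2^(r+1),
which is the claimed formula at n = r+1.
Hence, by induction on n, the claim holds for every n ≥ 1.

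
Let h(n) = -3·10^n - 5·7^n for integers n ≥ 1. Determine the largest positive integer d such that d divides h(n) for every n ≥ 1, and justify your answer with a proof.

d = 5

Computing the first values: h(1) = -65 and h(2) = -545; gcd(-65, -545) = 5, so d ≤ 5.
We prove 5 | -3·10^n - 5·7^n for all n ≥ 1 by induction on n.
Base step (n = 1): h(1) = -65 = 5·(-13), so 5 | h(1).
Inductive step: assume the claim holds for n = k, i.e. 5 | h(k). Then
h(k+1) − 10·h(k) = (-3·10^(k+1) - 5·7^(k+1)) − 10·(-3·10^k - 5·7^k) = (-5)·7^k·(7 − 10) = (15)·7^k. Since 5 | h(k) by the inductive hypothesis, 5 | 10·h(k); and 5 | 15 since 15 = 5·3. Therefore 5 | h(k+1).
By induction, the statement is established for all n ≥ 1.
Therefore the largest such d is 5.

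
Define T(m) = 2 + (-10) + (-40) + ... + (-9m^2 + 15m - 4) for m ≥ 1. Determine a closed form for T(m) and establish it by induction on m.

We claim T(m) = -m(3m^2 - 3m - 2) for all m ≥ 1.
For the base case m = 1: T(1) = 2, and the closed form gives 2. They agree.
Inductive step: suppose the statement holds for some j ≥ 1, so T(j) = j(-3j^2 + 3j + 2).
Then T(j+1) = T(j) + (-9j^2 - 3j + 2) = (j(-3j^2 + 3j + 2)) + (-9j^2 - 3j + 2).
Simplifying, T(j+1) = -(j + 1)(3j^2 + 3j - 2) = -(j+1)(3(j+1)^2 - 3(j+1) - 2),
which is the closed form with m = j+1.
By induction, the statement is established for all m ≥ 1.

T(m) = -m(3m^2 - 3m - 2)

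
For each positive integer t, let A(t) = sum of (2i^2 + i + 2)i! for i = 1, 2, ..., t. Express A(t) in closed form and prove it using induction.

We claim A(t) = (2t + 1)(t + 1)! - 1 for all t ≥ 1.
Base case (t = 1): A(1) = 5, and the closed form gives 5. They agree.
Inductive step: assume the claim holds for t = i, so A(i) = (2i + 1)(i + 1)! - 1.
Then A(i+1) = A(i) + ((2i^2 + 5i + 5)(i + 1)!) = ((2i + 1)(i + 1)! - 1) + ((2i^2 + 5i + 5)(i + 1)!).
Simplifying, A(i+1) = (2(i+1) + 1)((i+1) + 1)! - 1,
which is the closed form with t = i+1.
By the principle of mathematical induction, the result holds for all t ≥ 1.

A(t) = (2t + 1)(t + 1)! - 1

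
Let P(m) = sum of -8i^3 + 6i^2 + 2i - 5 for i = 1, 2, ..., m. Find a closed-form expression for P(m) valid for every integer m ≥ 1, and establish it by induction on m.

We claim P(m) = -m(2m^3 + 2m^2 - 2m + 3) for all m ≥ 1.
For the base case m = 1: P(1) = -5, and the closed form gives -5. They agree.
Suppose the result is true for m = i, so P(i) = i(-2i^3 - 2i^2 + 2i - 3).
Then P(i+1) = P(i) + (-8i^3 - 18i^2 - 10i - 5) = (i(-2i^3 - 2i^2 + 2i - 3)) + (-8i^3 - 18i^2 - 10i - 5).
Simplifying, P(i+1) = -(i + 1)(2i^3 + 8i^2 + 8i + 5) = -(i+1)(2(i+1)^3 + 2(i+1)^2 - 2(i+1) + 3),
which is the closed form with m = i+1.
This completes the induction.

P(m) = -m(2m^3 + 2m^2 - 2m + 3)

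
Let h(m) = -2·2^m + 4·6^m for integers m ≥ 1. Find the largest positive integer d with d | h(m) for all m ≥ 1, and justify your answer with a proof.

d = 4

Computing the first values: h(1) = 20 and h(2) = 136; gcd(20, 136) = 4, so d ≤ 4.
We prove 4 | -2·2^m + 4·6^m for all m ≥ 1 by induction on m.
Base step (m = 1): h(1) = 20 = 4·(5), so 4 | h(1).
Suppose the result is true for m = j, i.e. 4 | h(j). Then
h(j+1) − 6·h(j) = (-2·2^(j+1) + 4·6^(j+1)) − 6·(-2·2^j + 4·6^j) = (-2)·2^j·(2 − 6) = (8)·2^j. Since 4 | h(j) by the inductive hypothesis, 4 | 6·h(j); and 4 | 8 since 8 = 4·2. Therefore 4 | h(j+1).
This completes the induction.
Therefore the largest such d is 4.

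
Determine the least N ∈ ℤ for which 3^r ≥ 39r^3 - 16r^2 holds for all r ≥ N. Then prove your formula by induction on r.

N = 10

At r = 9: 19683 < 27135, so the inequality fails and N ≥ 10. We prove 3^r ≥ 39r^3 - 16r^2 for all r ≥ 10.
For the base case r = 10: 3^r = 59049 and 39r^3 - 16r^2 = 37400, so 59049 ≥ 37400.
Inductive step: assume the claim holds for r = p, so 3^p ≥ 39p^3 - 16p^2.
Then 3^(p + 1) = 3·(3^p) ≥ 3·(39p^3 - 16p^2).
Also, for p ≥ 10 we have 3·(39p^3 - 16p^2) ≥ 39(p+1)^3 - 16(p+1)^2, since 3·(39p^3 - 16p^2) − (39(p+1)^3 - 16(p+1)^2) = 78p^3 - 149p^2 - 85p - 23, which is nonnegative for all p ≥ 10.
Combining, 3^(p + 1) ≥ 39(p+1)^3 - 16(p+1)^2.
This completes the induction.
Hence the smallest such N is 10.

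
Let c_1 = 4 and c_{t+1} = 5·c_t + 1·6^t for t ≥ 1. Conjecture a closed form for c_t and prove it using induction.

Computing the first terms: c_1 = 4, c_2 = 26, c_3 = 166. This suggests c_t = -2·5^(t - 1) + 6^t.
Base case (t = 1): the formula gives 4 = 4 = c_1.
For the inductive step, assume it holds for an arbitrary j ≥ 1, so c_j = -2·5^(j - 1) + 6^j.
Then c_{j+1} = 5·c_j + 1·6^j = 5·(-2·5^(j - 1) + 6^j) + 1·6^j = -2·5^j + 6^(j + 1) = -2·5^((j+1) - 1) + 6^(j+1),
which is the claimed formula at t = j+1.
By the principle of mathematical induction, the result holds for all t ≥ 1.

c_t = -2·5^(t - 1) + 6^t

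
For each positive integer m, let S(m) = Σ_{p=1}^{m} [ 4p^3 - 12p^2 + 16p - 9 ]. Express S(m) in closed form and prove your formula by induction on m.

S(m) = m(m^3 - 2m^2 + 3m - 3)

We claim S(m) = m(m^3 - 2m^2 + 3m - 3) for all m ≥ 1.
Base case (m = 1): S(1) = -1, and the closed form gives -1. They agree.
Inductive step: suppose the statement holds for some p ≥ 1, so S(p) = p(p^3 - 2p^2 + 3p - 3).
Then S(p+1) = S(p) + (4p^3 + 4p - 1) = (p(p^3 - 2p^2 + 3p - 3)) + (4p^3 + 4p - 1).
Simplifying, S(p+1) = (p + 1)(p^3 + p^2 + 2p - 1) = (p+1)((p+1)^3 - 2(p+1)^2 + 3(p+1) - 3),
which is the closed form with m = p+1.
Hence, by induction on m, the claim holds for every m ≥ 1.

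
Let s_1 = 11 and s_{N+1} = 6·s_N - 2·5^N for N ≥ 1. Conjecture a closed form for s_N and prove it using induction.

s_N = 2·5^N + 6^(N - 1)

Computing the first terms: s_1 = 11, s_2 = 56, s_3 = 286. This suggests s_N = 2·5^N + 6^(N - 1).
When N = 1: the formula gives 11 = 11 = s_1.
Inductive step: assume the claim holds for N = p, so s_p = 2·5^p + 6^(p - 1).
Then s_{p+1} = 6·s_p - 2·5^p = 6·(2·5^p + 6^(p - 1)) - 2·5^p = 2·5^(p + 1) + 6^p = 2·5^(p+1) + 6^((p+1) - 1),
which is the claimed formula at N = p+1.
This completes the induction.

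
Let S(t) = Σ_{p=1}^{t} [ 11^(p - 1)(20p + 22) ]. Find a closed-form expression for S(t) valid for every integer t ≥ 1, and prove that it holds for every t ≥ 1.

We claim S(t) = 2·11^t(t + 1) - 2 for all t ≥ 1.
When t = 1: S(1) = 42, and the closed form gives 42. They agree.
Inductive step: suppose the statement holds for some p ≥ 1, so S(p) = 2·11^p(p + 1) - 2.
Then S(p+1) = S(p) + (11^p(20p + 42)) = (2·11^p(p + 1) - 2) + (11^p(20p + 42)).
Simplifying, S(p+1) = 22·11^p·p + 44·11^p - 2 = 2·11^(p+1)((p+1) + 1) - 2,
which is the closed form with t = p+1.
By the principle of mathematical induction, the result holds for all t ≥ 1.

S(t) = 2·11^t(t + 1) - 2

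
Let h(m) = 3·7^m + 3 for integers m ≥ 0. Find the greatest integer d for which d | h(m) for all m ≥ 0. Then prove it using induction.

d = 6

Computing the first values: h(0) = 6 and h(1) = 24; gcd(6, 24) = 6, so d ≤ 6.
We prove 6 | 3·7^m + 3 for all m ≥ 0 by induction on m.
Base step (m = 0): h(0) = 6 = 6·(1), so 6 | h(0).
Inductive step: assume the claim holds for m = k, i.e. 6 | h(k). Then
h(k+1) = 3·7^(k+1) + 3 = 7·(3·7^k + 3) - 18 = 7·h(k) - 18. The first term is divisible by 6 by the inductive hypothesis, and -18 is divisible by 6. Hence 6 | h(k+1).
Hence, by induction on m, the claim holds for every m ≥ 0.
Therefore the largest such d is 6.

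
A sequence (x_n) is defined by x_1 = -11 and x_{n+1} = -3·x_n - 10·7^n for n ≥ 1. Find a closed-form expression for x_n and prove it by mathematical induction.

x_n = -4(-3)^(n - 1) - 7^n

Computing the first terms: x_1 = -11, x_2 = -37, x_3 = -379. This suggests x_n = -4(-3)^(n - 1) - 7^n.
Base step (n = 1): the formula gives -11 = -11 = x_1.
Suppose the result is true for n = p, so x_p = -4(-3)^(p - 1) - 7^p.
Then x_{p+1} = -3·x_p - 10·7^p = -3·(-4(-3)^(p - 1) - 7^p) - 10·7^p = -4(-3)^p - 7^(p + 1) = -4(-3)^((p+1) - 1) - 7^(p+1),
which is the claimed formula at n = p+1.
By the principle of mathematical induction, the result holds for all n ≥ 1.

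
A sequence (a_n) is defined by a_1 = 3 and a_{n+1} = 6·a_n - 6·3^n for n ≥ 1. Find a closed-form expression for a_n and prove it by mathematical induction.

Computing the first terms: a_1 = 3, a_2 = 0, a_3 = -54. This suggests a_n = 2·3^n - 3·6^(n - 1).
For the base case n = 1: the formula gives 3 = 3 = a_1.
For the inductive step, assume it holds for an arbitrary m ≥ 1, so a_m = 2·3^m - 3·6^(m - 1).
Then a_{m+1} = 6·a_m - 6·3^m = 6·(2·3^m - 3·6^(m - 1)) - 6·3^m = 2·3^(m + 1) - 3·6^m = 2·3^(m+1) - 3·6^((m+1) - 1),
which is the claimed formula at n = m+1.
This completes the induction.

a_n = 2·3^n - 3·6^(n - 1)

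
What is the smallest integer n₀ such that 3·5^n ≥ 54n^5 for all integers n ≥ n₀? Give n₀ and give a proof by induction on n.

At n = 8: 1171875 < 1769472, so the inequality fails and n₀ ≥ 9. We prove 3·5^n ≥ 54n^5 for all n ≥ 9.
When n = 9: 3·5^n = 5859375 and 54n^5 = 3188646, so 5859375 ≥ 3188646.
For the inductive step, assume it holds for an arbitrary k ≥ 9, so 3·5^k ≥ 54k^5.
Then 3·5^(k + 1) = 5·(3·5^k) ≥ 5·(54k^5).
Also, for k ≥ 9 we have 5·(54k^5) ≥ 54(k+1)^5, since 5 ≥ (1 + 1/k)^5 for all k ≥ 9.
Combining, 3·5^(k + 1) ≥ 54(k+1)^5.
Hence, by induction on n, the claim holds for every n ≥ 9.
Hence the smallest such n₀ is 9.

n₀ = 9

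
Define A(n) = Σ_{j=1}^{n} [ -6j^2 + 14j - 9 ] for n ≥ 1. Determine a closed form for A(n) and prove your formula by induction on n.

A(n) = -n(2n^2 - 4n + 3)

We claim A(n) = -n(2n^2 - 4n + 3) for all n ≥ 1.
Base step (n = 1): A(1) = -1, and the closed form gives -1. They agree.
For the inductive step, assume it holds for an arbitrary j ≥ 1, so A(j) = j(-2j^2 + 4j - 3).
Then A(j+1) = A(j) + (-6j^2 + 2j - 1) = (j(-2j^2 + 4j - 3)) + (-6j^2 + 2j - 1).
Simplifying, A(j+1) = -(j + 1)(2j^2 + 1) = -(j+1)(2(j+1)^2 - 4(j+1) + 3),
which is the closed form with n = j+1.
By induction, the statement is established for all n ≥ 1.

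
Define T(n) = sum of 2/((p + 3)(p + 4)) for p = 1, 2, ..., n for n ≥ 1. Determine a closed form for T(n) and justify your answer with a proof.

T(n) = n/(2(n + 4))

We claim T(n) = n/(2(n + 4)) for all n ≥ 1.
When n = 1: T(1) = 1/10, and the closed form gives 1/10. They agree.
Inductive step: suppose the statement holds for some p ≥ 1, so T(p) = p/(2(p + 4)).
Then T(p+1) = T(p) + (2/((p + 4)(p + 5))) = (p/(2(p + 4))) + (2/((p + 4)(p + 5))).
Simplifying, T(p+1) = (p + 1)/(2(p + 5)) = (p+1)/(2((p+1) + 4)),
which is the closed form with n = p+1.
By the principle of mathematical induction, the result holds for all n ≥ 1.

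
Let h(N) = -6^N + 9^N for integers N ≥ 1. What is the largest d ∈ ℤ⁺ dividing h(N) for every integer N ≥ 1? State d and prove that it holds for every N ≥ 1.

d = 3

Computing the first values: h(1) = 3 and h(2) = 45; gcd(3, 45) = 3, so d ≤ 3.
We prove 3 | -6^N + 9^N for all N ≥ 1 by induction on N.
Base case (N = 1): h(1) = 3 = 3·(1), so 3 | h(1).
Inductive step: suppose the statement holds for some i ≥ 1, i.e. 3 | h(i). Then
9^{i+1} − 6^{i+1} = 9·9^i − 6·6^i = 9·(9^i − 6^i) + (3)·6^i. The first term is divisible by 3 by the inductive hypothesis, and the second term (3)·6^i is divisible by 3 since 3 | 3. Hence 3 | h(i+1).
Hence, by induction on N, the claim holds for every N ≥ 1.
Therefore the largest such d is 3.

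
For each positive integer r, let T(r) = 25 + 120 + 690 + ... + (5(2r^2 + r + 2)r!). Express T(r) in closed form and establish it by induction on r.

We claim T(r) = (10r + 5)(r + 1)! - 5 for all r ≥ 1.
Base step (r = 1): T(1) = 25, and the closed form gives 25. They agree.
Suppose the result is true for r = p, so T(p) = (10p + 5)(p + 1)! - 5.
Then T(p+1) = T(p) + (5(2p^2 + 5p + 5)(p + 1)!) = ((10p + 5)(p + 1)! - 5) + (5(2p^2 + 5p + 5)(p + 1)!).
Simplifying, T(p+1) = (10(p+1) + 5)((p+1) + 1)! - 5,
which is the closed form with r = p+1.
This completes the induction.

T(r) = (10r + 5)(r + 1)! - 5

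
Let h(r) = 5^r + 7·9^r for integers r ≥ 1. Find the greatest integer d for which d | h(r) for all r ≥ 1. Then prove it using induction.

Computing the first values: h(1) = 68 and h(2) = 592; gcd(68, 592) = 4, so d ≤ 4.
We prove 4 | 5^r + 7·9^r for all r ≥ 1 by induction on r.
Base step (r = 1): h(1) = 68 = 4·(17), so 4 | h(1).
Inductive step: suppose the statement holds for some p ≥ 1, i.e. 4 | h(p). Then
h(p+1) − 9·h(p) = (5^(p+1) + 7·9^(p+1)) − 9·(5^p + 7·9^p) = (1)·5^p·(5 − 9) = (-4)·5^p. Since 4 | h(p) by the inductive hypothesis, 4 | 9·h(p); and 4 | -4 since -4 = 4·-1. Therefore 4 | h(p+1).
By induction, the statement is established for all r ≥ 1.
Therefore the largest such d is 4.

d = 4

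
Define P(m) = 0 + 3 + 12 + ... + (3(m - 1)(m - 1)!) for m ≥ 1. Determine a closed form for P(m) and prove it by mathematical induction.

P(m) = 3m! - 3

We claim P(m) = 3m! - 3 for all m ≥ 1.
Base case (m = 1): P(1) = 0, and the closed form gives 0. They agree.
Suppose the result is true for m = p, so P(p) = 3p! - 3.
Then P(p+1) = P(p) + (3p·p!) = (3p! - 3) + (3p·p!).
Simplifying, P(p+1) = 3(p+1)! - 3,
which is the closed form with m = p+1.
By induction, the statement is established for all m ≥ 1.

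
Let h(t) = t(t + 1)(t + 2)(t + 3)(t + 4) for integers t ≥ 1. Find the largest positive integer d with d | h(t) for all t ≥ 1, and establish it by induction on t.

Computing the first values: h(1) = 120 and h(2) = 720; gcd(120, 720) = 120, so d ≤ 120.
We prove 120 | t(t + 1)(t + 2)(t + 3)(t + 4) for all t ≥ 1 by induction on t.
Base case (t = 1): h(1) = 120 = 120·(1), so 120 | h(1).
Suppose the result is true for t = k, i.e. 120 | h(k). Then
h(k+1) − h(k) = (k+1)·(k+2)·(k+3)·(k+4)·(k+5) − k·(k+1)·(k+2)·(k+3)·(k+4) = (k+1)·(k+2)·(k+3)·(k+4)·[(k+5) − k] = 5·(k+1)·(k+2)·(k+3)·(k+4). The product of 4 consecutive integers is divisible by (4)! = 24, so h(k+1) − h(k) is divisible by 5·24 = 120. By the inductive hypothesis 120 | h(k), hence 120 | h(k+1).
By the principle of mathematical induction, the result holds for all t ≥ 1.
Therefore the largest such d is 120.

d = 120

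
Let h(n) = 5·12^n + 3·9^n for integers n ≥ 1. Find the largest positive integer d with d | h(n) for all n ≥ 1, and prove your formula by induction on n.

Computing the first values: h(1) = 87 and h(2) = 963; gcd(87, 963) = 3, so d ≤ 3.
We prove 3 | 5·12^n + 3·9^n for all n ≥ 1 by induction on n.
When n = 1: h(1) = 87 = 3·(29), so 3 | h(1).
Suppose the result is true for n = i, i.e. 3 | h(i). Then
h(i+1) − 12·h(i) = (5·12^(i+1) + 3·9^(i+1)) − 12·(5·12^i + 3·9^i) = (3)·9^i·(9 − 12) = (-9)·9^i. Since 3 | h(i) by the inductive hypothesis, 3 | 12·h(i); and 3 | -9 since -9 = 3·-3. Therefore 3 | h(i+1).
Hence, by induction on n, the claim holds for every n ≥ 1.
Therefore the largest such d is 3.

d = 3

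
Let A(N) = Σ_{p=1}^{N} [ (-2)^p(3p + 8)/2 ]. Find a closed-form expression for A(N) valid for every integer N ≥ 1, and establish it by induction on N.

A(N) = (-2)^N(N + 3) - 3

We claim A(N) = (-2)^N(N + 3) - 3 for all N ≥ 1.
For the base case N = 1: A(1) = -11, and the closed form gives -11. They agree.
Inductive step: suppose the statement holds for some p ≥ 1, so A(p) = (-2)^p(p + 3) - 3.
Then A(p+1) = A(p) + ((-2)^p(-3p - 11)) = ((-2)^p(p + 3) - 3) + ((-2)^p(-3p - 11)).
Simplifying, A(p+1) = -2(-2)^p·p - 8(-2)^p - 3 = (-2)^(p+1)((p+1) + 3) - 3,
which is the closed form with N = p+1.
By the principle of mathematical induction, the result holds for all N ≥ 1.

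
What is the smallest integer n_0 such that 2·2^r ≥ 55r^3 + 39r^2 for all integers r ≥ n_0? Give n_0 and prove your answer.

At r = 17: 262144 < 281486, so the inequality fails and n_0 ≥ 18. We prove 2·2^r ≥ 55r^3 + 39r^2 for all r ≥ 18.
Base step (r = 18): 2·2^r = 524288 and 55r^3 + 39r^2 = 333396, so 524288 ≥ 333396.
For the inductive step, assume it holds for an arbitrary m ≥ 18, so 2·2^m ≥ 55m^3 + 39m^2.
Then 2·2^(m + 1) = 2·(2·2^m) ≥ 2·(55m^3 + 39m^2).
Also, for m ≥ 18 we have 2·(55m^3 + 39m^2) ≥ 55(m+1)^3 + 39(m+1)^2, since 2·(55m^3 + 39m^2) − (55(m+1)^3 + 39(m+1)^2) = 55m^3 - 126m^2 - 243m - 94, which is nonnegative for all m ≥ 18.
Combining, 2·2^(m + 1) ≥ 55(m+1)^3 + 39(m+1)^2.
By the principle of mathematical induction, the result holds for all r ≥ 18.
Hence the smallest such n_0 is 18.

n_0 = 18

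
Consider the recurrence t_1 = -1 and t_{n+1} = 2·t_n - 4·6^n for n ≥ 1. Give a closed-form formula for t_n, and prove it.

t_n = 5·2^(n - 1) - 6^n

Computing the first terms: t_1 = -1, t_2 = -26, t_3 = -196. This suggests t_n = 5·2^(n - 1) - 6^n.
For the base case n = 1: the formula gives -1 = -1 = t_1.
Inductive step: suppose the statement holds for some p ≥ 1, so t_p = 5·2^(p - 1) - 6^p.
Then t_{p+1} = 2·t_p - 4·6^p = 2·(5·2^(p - 1) - 6^p) - 4·6^p = 5·2^p - 6^(p + 1) = 5·2^((p+1) - 1) - 6^(p+1),
which is the claimed formula at n = p+1.
By the principle of mathematical induction, the result holds for all n ≥ 1.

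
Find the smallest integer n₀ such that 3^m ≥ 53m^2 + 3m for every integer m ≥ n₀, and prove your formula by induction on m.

At m = 7: 2187 < 2618, so the inequality fails and n₀ ≥ 8. We prove 3^m ≥ 53m^2 + 3m for all m ≥ 8.
Base case (m = 8): 3^m = 6561 and 53m^2 + 3m = 3416, so 6561 ≥ 3416.
Inductive step: suppose the statement holds for some j ≥ 8, so 3^j ≥ 53j^2 + 3j.
Then 3^(j + 1) = 3·(3^j) ≥ 3·(53j^2 + 3j).
Also, for j ≥ 8 we have 3·(53j^2 + 3j) ≥ 53(j+1)^2 + 3(j+1), since 3·(53j^2 + 3j) − (53(j+1)^2 + 3(j+1)) = 106j^2 - 100j - 56, which is nonnegative for all j ≥ 8.
Combining, 3^(j + 1) ≥ 53(j+1)^2 + 3(j+1).
This completes the induction.
Hence the smallest such n₀ is 8.

n₀ = 8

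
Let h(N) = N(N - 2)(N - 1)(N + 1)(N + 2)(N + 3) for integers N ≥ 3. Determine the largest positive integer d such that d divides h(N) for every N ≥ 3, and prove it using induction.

d = 720

Computing the first values: h(3) = 720 and h(4) = 5040; gcd(720, 5040) = 720, so d ≤ 720.
We prove 720 | N(N - 2)(N - 1)(N + 1)(N + 2)(N + 3) for all N ≥ 3 by induction on N.
When N = 3: h(3) = 720 = 720·(1), so 720 | h(3).
Inductive step: suppose the statement holds for some m ≥ 3, i.e. 720 | h(m). Then
h(m+1) − h(m) = (m-1)·m·(m+1)·(m+2)·(m+3)·(m+4) − (m-2)·(m-1)·m·(m+1)·(m+2)·(m+3) = (m-1)·m·(m+1)·(m+2)·(m+3)·[(m+4) − (m-2)] = 6·(m-1)·m·(m+1)·(m+2)·(m+3). The product of 5 consecutive integers is divisible by (5)! = 120, so h(m+1) − h(m) is divisible by 6·120 = 720. By the inductive hypothesis 720 | h(m), hence 720 | h(m+1).
By the principle of mathematical induction, the result holds for all N ≥ 3.
Therefore the largest such d is 720.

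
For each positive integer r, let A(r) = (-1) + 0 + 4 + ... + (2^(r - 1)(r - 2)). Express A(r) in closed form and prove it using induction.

We claim A(r) = 2^r(r - 3) + 3 for all r ≥ 1.
Base case (r = 1): A(1) = -1, and the closed form gives -1. They agree.
For the inductive step, assume it holds for an arbitrary k ≥ 1, so A(k) = 2^k(k - 3) + 3.
Then A(k+1) = A(k) + (2^k(k - 1)) = (2^k(k - 3) + 3) + (2^k(k - 1)).
Simplifying, A(k+1) = 2^(k + 1)k - 2^(k + 2) + 3 = 2^(k+1)((k+1) - 3) + 3,
which is the closed form with r = k+1.
Hence, by induction on r, the claim holds for every r ≥ 1.

A(r) = 2^r(r - 3) + 3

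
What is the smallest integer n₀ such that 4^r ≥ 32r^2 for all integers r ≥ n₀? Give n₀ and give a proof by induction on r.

At r = 4: 256 < 512, so the inequality fails and n₀ ≥ 5. We prove 4^r ≥ 32r^2 for all r ≥ 5.
Base case (r = 5): 4^r = 1024 and 32r^2 = 800, so 1024 ≥ 800.
Suppose the result is true for r = j, so 4^j ≥ 32j^2.
Then 4^(j + 1) = 4·(4^j) ≥ 4·(32j^2).
Also, for j ≥ 5 we have 4·(32j^2) ≥ 32(j+1)^2, since 4 ≥ (1 + 1/j)^2 for all j ≥ 5.
Combining, 4^(j + 1) ≥ 32(j+1)^2.
By induction, the statement is established for all r ≥ 5.
Hence the smallest such n₀ is 5.

n₀ = 5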